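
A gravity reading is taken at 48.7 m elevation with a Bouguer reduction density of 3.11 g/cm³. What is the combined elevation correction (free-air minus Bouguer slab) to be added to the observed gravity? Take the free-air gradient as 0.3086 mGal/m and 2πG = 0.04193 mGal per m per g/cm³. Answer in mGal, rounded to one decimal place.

8.7

Combined gradient = 0.3086 − 0.04193 × 3.11 = 0.1781977 mGal/m
Combined elevation correction = 0.1781977 × 48.7 = 8.7 mGal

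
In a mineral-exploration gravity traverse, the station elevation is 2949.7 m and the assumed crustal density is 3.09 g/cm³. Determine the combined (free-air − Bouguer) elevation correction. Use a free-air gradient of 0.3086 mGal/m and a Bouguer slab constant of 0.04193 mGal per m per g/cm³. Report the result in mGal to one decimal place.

Combined gradient = 0.3086 − 0.04193 × 3.09 = 0.1790363 mGal/m
Combined elevation correction = 0.1790363 × 2949.7 = 528.1 mGal

528.1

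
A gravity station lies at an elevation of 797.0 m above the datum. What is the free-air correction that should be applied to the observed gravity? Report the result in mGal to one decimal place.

246.0

Free-air correction = 0.3086 × 797.0 = 246.0 mGal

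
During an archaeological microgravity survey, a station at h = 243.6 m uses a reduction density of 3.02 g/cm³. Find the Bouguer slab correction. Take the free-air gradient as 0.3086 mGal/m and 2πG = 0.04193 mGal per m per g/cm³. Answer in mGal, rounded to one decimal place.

Bouguer slab correction = 0.04193 × 3.02 × 243.6 = 30.8 mGal

30.8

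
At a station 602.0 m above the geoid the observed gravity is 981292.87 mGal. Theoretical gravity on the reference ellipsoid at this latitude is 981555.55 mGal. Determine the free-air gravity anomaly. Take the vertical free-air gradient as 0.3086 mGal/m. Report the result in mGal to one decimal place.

-76.9

Free-air correction = 0.3086 × 602.0 = 185.78 mGal
Free-air anomaly = 981292.87 − 981555.55 + (185.78) = -76.90 mGal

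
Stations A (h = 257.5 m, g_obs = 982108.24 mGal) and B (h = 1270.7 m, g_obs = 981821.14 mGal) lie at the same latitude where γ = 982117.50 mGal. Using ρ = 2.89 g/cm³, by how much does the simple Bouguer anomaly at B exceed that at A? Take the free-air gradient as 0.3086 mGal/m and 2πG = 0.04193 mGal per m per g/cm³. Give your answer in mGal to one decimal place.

Δg_SB(A) = 982108.24 − 982117.50 + 0.3086×257.5 − 0.04193×2.89×257.5 = 39.00 mGal
Δg_SB(B) = 981821.14 − 982117.50 + 0.3086×1270.7 − 0.04193×2.89×1270.7 = -58.20 mGal
Difference = -58.20 − (39.00) = -97.20 mGal

-97.2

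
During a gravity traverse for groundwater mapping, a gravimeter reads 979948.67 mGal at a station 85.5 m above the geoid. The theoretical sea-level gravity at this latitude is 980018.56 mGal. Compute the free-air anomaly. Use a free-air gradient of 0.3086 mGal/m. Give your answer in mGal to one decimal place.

Free-air correction = 0.3086 × 85.5 = 26.39 mGal
Free-air anomaly = 979948.67 − 980018.56 + (26.39) = -43.50 mGal

-43.5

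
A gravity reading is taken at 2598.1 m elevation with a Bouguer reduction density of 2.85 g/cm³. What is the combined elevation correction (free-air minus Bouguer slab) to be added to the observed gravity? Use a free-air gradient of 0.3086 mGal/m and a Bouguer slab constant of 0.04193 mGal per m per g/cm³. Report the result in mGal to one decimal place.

Combined gradient = 0.3086 − 0.04193 × 2.85 = 0.1890995 mGal/m
Combined elevation correction = 0.1890995 × 2598.1 = 491.3 mGal

491.3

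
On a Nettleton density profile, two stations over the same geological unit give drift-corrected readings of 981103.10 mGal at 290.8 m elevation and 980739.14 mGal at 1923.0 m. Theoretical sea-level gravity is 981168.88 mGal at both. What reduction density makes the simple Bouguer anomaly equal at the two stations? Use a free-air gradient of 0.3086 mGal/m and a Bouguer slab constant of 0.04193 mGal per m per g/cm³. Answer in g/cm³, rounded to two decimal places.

Δg_obs = 980739.14 − 981103.10 = -363.96 mGal over Δh = 1923.0 − 290.8 = 1632.2 m
Equal Bouguer anomalies ⇒ Δg_obs + (0.3086 − 0.04193ρ)·Δh = 0
0.3086 − 0.04193ρ = −Δg_obs/Δh = 0.22299
ρ = (0.3086 − 0.22299) / 0.04193 = 2.04 g/cm³

2.04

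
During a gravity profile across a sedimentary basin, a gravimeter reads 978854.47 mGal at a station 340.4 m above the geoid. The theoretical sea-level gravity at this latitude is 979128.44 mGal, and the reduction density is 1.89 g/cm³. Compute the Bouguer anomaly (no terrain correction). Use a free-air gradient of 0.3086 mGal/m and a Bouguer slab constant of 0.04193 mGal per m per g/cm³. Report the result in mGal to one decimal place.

-195.9

Free-air correction = 0.3086 × 340.4 = 105.05 mGal
Free-air anomaly = 978854.47 − 979128.44 + (105.05) = -168.92 mGal
Bouguer slab correction = 0.04193 × 1.89 × 340.4 = 26.98 mGal
Simple Bouguer anomaly = -168.92 − (26.98) = -195.90 mGal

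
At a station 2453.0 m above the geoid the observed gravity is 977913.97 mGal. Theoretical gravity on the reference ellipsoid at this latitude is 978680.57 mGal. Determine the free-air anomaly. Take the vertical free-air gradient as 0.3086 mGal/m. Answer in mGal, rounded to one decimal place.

Free-air correction = 0.3086 × 2453.0 = 757.00 mGal
Free-air anomaly = 977913.97 − 978680.57 + (757.00) = -9.60 mGal

-9.6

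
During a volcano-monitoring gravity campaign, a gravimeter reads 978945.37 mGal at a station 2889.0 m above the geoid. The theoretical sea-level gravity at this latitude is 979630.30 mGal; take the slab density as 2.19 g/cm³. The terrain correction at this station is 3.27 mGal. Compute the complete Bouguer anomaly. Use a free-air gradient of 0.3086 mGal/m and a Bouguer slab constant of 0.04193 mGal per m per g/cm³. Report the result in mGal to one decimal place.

-55.4

Free-air correction = 0.3086 × 2889.0 = 891.55 mGal
Free-air anomaly = 978945.37 − 979630.30 + (891.55) = 206.62 mGal
Bouguer slab correction = 0.04193 × 2.19 × 2889.0 = 265.29 mGal
Simple Bouguer anomaly = 206.62 − (265.29) = -58.67 mGal
Complete Bouguer anomaly = -58.67 + 3.27 = -55.40 mGal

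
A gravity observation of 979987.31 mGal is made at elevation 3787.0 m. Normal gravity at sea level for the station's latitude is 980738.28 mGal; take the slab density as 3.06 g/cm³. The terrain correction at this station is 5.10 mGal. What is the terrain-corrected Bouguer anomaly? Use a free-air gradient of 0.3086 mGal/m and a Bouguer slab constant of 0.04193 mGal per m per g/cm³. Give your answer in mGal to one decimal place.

-63.1

Free-air correction = 0.3086 × 3787.0 = 1168.67 mGal
Free-air anomaly = 979987.31 − 980738.28 + (1168.67) = 417.70 mGal
Bouguer slab correction = 0.04193 × 3.06 × 3787.0 = 485.89 mGal
Simple Bouguer anomaly = 417.70 − (485.89) = -68.19 mGal
Complete Bouguer anomaly = -68.19 + 5.10 = -63.09 mGal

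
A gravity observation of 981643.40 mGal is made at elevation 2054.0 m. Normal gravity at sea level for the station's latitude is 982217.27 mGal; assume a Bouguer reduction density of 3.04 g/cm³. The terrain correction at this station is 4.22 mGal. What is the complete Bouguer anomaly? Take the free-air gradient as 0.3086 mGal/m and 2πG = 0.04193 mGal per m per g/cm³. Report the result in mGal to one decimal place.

-197.6

Free-air correction = 0.3086 × 2054.0 = 633.86 mGal
Free-air anomaly = 981643.40 − 982217.27 + (633.86) = 59.99 mGal
Bouguer slab correction = 0.04193 × 3.04 × 2054.0 = 261.82 mGal
Simple Bouguer anomaly = 59.99 − (261.82) = -201.83 mGal
Complete Bouguer anomaly = -201.83 + 4.22 = -197.61 mGal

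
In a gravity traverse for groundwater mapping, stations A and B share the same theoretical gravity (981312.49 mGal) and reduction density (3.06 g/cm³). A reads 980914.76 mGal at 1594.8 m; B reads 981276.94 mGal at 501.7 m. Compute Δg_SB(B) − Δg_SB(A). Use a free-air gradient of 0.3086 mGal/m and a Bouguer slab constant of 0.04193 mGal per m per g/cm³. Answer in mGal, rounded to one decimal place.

165.1

Δg_SB(A) = 980914.76 − 981312.49 + 0.3086×1594.8 − 0.04193×3.06×1594.8 = -110.20 mGal
Δg_SB(B) = 981276.94 − 981312.49 + 0.3086×501.7 − 0.04193×3.06×501.7 = 54.90 mGal
Difference = 54.90 − (-110.20) = 165.10 mGal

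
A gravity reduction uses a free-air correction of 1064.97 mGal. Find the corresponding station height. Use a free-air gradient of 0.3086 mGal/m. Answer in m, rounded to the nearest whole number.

3451

h = 1064.97 / 0.3086 = 3450.97 m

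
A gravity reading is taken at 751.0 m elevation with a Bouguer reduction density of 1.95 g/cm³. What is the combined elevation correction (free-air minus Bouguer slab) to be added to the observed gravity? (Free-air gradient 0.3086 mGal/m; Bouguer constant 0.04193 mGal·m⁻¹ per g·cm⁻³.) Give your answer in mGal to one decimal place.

Combined gradient = 0.3086 − 0.04193 × 1.95 = 0.2268365 mGal/m
Combined elevation correction = 0.2268365 × 751.0 = 170.4 mGal

170.4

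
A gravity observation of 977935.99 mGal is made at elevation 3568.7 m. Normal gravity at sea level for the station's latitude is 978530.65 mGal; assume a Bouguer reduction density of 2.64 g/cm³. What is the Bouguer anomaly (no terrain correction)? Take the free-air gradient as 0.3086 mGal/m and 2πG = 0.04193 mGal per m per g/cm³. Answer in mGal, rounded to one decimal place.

Free-air correction = 0.3086 × 3568.7 = 1101.30 mGal
Free-air anomaly = 977935.99 − 978530.65 + (1101.30) = 506.64 mGal
Bouguer slab correction = 0.04193 × 2.64 × 3568.7 = 395.04 mGal
Simple Bouguer anomaly = 506.64 − (395.04) = 111.60 mGal

111.6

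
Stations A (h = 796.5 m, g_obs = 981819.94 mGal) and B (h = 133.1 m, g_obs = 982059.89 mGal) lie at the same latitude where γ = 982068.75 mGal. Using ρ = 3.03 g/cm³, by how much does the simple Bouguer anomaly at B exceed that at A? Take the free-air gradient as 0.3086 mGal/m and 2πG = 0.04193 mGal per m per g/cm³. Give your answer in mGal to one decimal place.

Δg_SB(A) = 981819.94 − 982068.75 + 0.3086×796.5 − 0.04193×3.03×796.5 = -104.20 mGal
Δg_SB(B) = 982059.89 − 982068.75 + 0.3086×133.1 − 0.04193×3.03×133.1 = 15.30 mGal
Difference = 15.30 − (-104.20) = 119.50 mGal

119.5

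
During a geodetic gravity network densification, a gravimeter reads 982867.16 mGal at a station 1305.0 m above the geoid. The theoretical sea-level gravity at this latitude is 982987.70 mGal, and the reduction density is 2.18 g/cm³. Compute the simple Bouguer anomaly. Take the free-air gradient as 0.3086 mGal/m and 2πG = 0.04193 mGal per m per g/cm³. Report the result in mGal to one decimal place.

162.9

Free-air correction = 0.3086 × 1305.0 = 402.72 mGal
Free-air anomaly = 982867.16 − 982987.70 + (402.72) = 282.18 mGal
Bouguer slab correction = 0.04193 × 2.18 × 1305.0 = 119.29 mGal
Simple Bouguer anomaly = 282.18 − (119.29) = 162.89 mGal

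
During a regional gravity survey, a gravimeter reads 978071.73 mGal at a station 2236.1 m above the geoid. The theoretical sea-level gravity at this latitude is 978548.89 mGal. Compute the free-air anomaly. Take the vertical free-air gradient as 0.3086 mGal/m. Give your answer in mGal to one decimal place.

212.9

Free-air correction = 0.3086 × 2236.1 = 690.06 mGal
Free-air anomaly = 978071.73 − 978548.89 + (690.06) = 212.90 mGal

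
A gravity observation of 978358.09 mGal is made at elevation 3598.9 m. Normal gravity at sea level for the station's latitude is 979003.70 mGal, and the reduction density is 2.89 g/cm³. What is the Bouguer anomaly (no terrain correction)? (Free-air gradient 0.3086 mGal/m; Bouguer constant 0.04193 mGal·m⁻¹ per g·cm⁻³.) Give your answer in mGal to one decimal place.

28.9

Free-air correction = 0.3086 × 3598.9 = 1110.62 mGal
Free-air anomaly = 978358.09 − 979003.70 + (1110.62) = 465.01 mGal
Bouguer slab correction = 0.04193 × 2.89 × 3598.9 = 436.11 mGal
Simple Bouguer anomaly = 465.01 − (436.11) = 28.90 mGal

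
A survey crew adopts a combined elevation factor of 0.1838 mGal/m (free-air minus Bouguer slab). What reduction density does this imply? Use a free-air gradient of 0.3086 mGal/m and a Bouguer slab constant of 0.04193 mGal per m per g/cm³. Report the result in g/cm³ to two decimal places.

2.98

0.1838 = 0.3086 − 0.04193 × ρ
ρ = (0.3086 − 0.1838) / 0.04193 = 2.98 g/cm³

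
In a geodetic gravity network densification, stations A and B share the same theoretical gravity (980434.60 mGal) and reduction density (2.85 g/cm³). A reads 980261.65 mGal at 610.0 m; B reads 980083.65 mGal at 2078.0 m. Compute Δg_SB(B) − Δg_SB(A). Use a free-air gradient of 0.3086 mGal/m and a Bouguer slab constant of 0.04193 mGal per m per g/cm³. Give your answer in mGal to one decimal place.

99.6

Δg_SB(A) = 980261.65 − 980434.60 + 0.3086×610.0 − 0.04193×2.85×610.0 = -57.60 mGal
Δg_SB(B) = 980083.65 − 980434.60 + 0.3086×2078.0 − 0.04193×2.85×2078.0 = 42.00 mGal
Difference = 42.00 − (-57.60) = 99.60 mGal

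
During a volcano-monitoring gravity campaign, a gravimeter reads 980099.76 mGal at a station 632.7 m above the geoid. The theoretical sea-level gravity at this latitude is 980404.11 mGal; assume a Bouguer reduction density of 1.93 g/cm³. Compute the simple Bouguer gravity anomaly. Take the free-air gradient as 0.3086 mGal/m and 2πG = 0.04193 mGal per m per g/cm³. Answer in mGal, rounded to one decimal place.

-160.3

Free-air correction = 0.3086 × 632.7 = 195.25 mGal
Free-air anomaly = 980099.76 − 980404.11 + (195.25) = -109.10 mGal
Bouguer slab correction = 0.04193 × 1.93 × 632.7 = 51.20 mGal
Simple Bouguer anomaly = -109.10 − (51.20) = -160.30 mGal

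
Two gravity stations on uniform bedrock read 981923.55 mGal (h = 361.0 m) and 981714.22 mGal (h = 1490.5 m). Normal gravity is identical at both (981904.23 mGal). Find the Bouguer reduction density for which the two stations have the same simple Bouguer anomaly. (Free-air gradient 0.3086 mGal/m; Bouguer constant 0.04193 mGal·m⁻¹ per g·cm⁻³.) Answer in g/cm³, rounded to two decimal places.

Δg_obs = 981714.22 − 981923.55 = -209.33 mGal over Δh = 1490.5 − 361.0 = 1129.5 m
Equal Bouguer anomalies ⇒ Δg_obs + (0.3086 − 0.04193ρ)·Δh = 0
0.3086 − 0.04193ρ = −Δg_obs/Δh = 0.18533
ρ = (0.3086 − 0.18533) / 0.04193 = 2.94 g/cm³

2.94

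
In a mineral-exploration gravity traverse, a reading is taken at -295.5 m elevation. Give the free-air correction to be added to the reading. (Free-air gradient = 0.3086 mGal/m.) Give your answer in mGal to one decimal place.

-91.2

Free-air correction = 0.3086 × -295.5 = -91.2 mGal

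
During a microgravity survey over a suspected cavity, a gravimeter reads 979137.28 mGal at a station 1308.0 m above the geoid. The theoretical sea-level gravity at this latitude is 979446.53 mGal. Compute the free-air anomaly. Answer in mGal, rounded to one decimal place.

Free-air correction = 0.3086 × 1308.0 = 403.65 mGal
Free-air anomaly = 979137.28 − 979446.53 + (403.65) = 94.40 mGal

94.4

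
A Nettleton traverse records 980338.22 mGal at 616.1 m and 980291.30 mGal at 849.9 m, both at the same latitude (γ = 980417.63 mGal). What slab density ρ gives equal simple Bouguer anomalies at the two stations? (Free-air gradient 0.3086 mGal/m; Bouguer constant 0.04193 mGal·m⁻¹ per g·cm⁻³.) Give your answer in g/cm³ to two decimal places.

Δg_obs = 980291.30 − 980338.22 = -46.92 mGal over Δh = 849.9 − 616.1 = 233.8 m
Equal Bouguer anomalies ⇒ Δg_obs + (0.3086 − 0.04193ρ)·Δh = 0
0.3086 − 0.04193ρ = −Δg_obs/Δh = 0.20068
ρ = (0.3086 − 0.20068) / 0.04193 = 2.57 g/cm³

2.57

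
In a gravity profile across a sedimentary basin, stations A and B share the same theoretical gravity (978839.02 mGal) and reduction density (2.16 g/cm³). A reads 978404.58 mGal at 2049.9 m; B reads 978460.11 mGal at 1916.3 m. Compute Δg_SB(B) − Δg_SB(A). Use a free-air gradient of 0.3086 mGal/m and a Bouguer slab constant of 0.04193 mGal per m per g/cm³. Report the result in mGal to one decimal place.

Δg_SB(A) = 978404.58 − 978839.02 + 0.3086×2049.9 − 0.04193×2.16×2049.9 = 12.50 mGal
Δg_SB(B) = 978460.11 − 978839.02 + 0.3086×1916.3 − 0.04193×2.16×1916.3 = 38.90 mGal
Difference = 38.90 − (12.50) = 26.40 mGal

26.4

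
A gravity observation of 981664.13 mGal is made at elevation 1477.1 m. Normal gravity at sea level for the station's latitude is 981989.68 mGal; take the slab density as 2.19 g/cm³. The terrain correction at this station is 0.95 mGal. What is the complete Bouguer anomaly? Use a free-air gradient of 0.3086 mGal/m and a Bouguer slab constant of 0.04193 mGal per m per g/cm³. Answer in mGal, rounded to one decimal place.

-4.4

Free-air correction = 0.3086 × 1477.1 = 455.83 mGal
Free-air anomaly = 981664.13 − 981989.68 + (455.83) = 130.28 mGal
Bouguer slab correction = 0.04193 × 2.19 × 1477.1 = 135.64 mGal
Simple Bouguer anomaly = 130.28 − (135.64) = -5.36 mGal
Complete Bouguer anomaly = -5.36 + 0.95 = -4.41 mGal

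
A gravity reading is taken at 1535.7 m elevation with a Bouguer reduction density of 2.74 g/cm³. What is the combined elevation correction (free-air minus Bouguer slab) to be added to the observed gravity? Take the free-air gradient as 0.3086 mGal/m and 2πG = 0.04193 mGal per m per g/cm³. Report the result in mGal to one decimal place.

297.5

Combined gradient = 0.3086 − 0.04193 × 2.74 = 0.1937118 mGal/m
Combined elevation correction = 0.1937118 × 1535.7 = 297.5 mGal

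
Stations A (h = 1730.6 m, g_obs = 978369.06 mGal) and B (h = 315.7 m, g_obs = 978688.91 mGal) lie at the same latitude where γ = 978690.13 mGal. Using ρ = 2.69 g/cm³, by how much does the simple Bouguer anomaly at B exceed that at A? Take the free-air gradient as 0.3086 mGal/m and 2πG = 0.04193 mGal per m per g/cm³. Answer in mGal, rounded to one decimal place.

42.8

Δg_SB(A) = 978369.06 − 978690.13 + 0.3086×1730.6 − 0.04193×2.69×1730.6 = 17.80 mGal
Δg_SB(B) = 978688.91 − 978690.13 + 0.3086×315.7 − 0.04193×2.69×315.7 = 60.60 mGal
Difference = 60.60 − (17.80) = 42.80 mGal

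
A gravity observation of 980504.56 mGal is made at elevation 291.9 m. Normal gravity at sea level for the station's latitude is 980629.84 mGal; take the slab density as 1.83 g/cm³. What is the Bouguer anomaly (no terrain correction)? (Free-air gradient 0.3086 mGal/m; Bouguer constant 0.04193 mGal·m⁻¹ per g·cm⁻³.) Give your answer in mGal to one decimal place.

Free-air correction = 0.3086 × 291.9 = 90.08 mGal
Free-air anomaly = 980504.56 − 980629.84 + (90.08) = -35.20 mGal
Bouguer slab correction = 0.04193 × 1.83 × 291.9 = 22.40 mGal
Simple Bouguer anomaly = -35.20 − (22.40) = -57.60 mGal

-57.6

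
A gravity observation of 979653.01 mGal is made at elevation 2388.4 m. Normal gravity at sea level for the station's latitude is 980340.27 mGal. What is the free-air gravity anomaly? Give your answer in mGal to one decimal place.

Free-air correction = 0.3086 × 2388.4 = 737.06 mGal
Free-air anomaly = 979653.01 − 980340.27 + (737.06) = 49.80 mGal

49.8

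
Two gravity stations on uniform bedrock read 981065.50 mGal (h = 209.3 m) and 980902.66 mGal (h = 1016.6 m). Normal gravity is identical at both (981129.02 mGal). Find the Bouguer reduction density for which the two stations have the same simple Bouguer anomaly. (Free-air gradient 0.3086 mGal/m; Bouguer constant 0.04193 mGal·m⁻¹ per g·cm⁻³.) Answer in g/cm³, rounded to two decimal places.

2.55

Δg_obs = 980902.66 − 981065.50 = -162.84 mGal over Δh = 1016.6 − 209.3 = 807.3 m
Equal Bouguer anomalies ⇒ Δg_obs + (0.3086 − 0.04193ρ)·Δh = 0
0.3086 − 0.04193ρ = −Δg_obs/Δh = 0.20171
ρ = (0.3086 − 0.20171) / 0.04193 = 2.55 g/cm³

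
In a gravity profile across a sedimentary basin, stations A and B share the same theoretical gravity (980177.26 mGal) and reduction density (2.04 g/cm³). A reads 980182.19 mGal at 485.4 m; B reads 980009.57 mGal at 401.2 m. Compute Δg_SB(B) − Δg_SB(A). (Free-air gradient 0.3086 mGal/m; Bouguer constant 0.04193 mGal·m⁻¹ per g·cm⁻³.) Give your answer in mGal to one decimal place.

-191.4

Δg_SB(A) = 980182.19 − 980177.26 + 0.3086×485.4 − 0.04193×2.04×485.4 = 113.20 mGal
Δg_SB(B) = 980009.57 − 980177.26 + 0.3086×401.2 − 0.04193×2.04×401.2 = -78.20 mGal
Difference = -78.20 − (113.20) = -191.40 mGal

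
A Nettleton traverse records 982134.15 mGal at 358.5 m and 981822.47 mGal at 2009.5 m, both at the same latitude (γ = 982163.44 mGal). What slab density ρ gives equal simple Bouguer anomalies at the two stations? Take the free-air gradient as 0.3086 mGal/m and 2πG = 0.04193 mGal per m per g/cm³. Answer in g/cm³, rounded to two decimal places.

2.86

Δg_obs = 981822.47 − 982134.15 = -311.68 mGal over Δh = 2009.5 − 358.5 = 1651.0 m
Equal Bouguer anomalies ⇒ Δg_obs + (0.3086 − 0.04193ρ)·Δh = 0
0.3086 − 0.04193ρ = −Δg_obs/Δh = 0.18878
ρ = (0.3086 − 0.18878) / 0.04193 = 2.86 g/cm³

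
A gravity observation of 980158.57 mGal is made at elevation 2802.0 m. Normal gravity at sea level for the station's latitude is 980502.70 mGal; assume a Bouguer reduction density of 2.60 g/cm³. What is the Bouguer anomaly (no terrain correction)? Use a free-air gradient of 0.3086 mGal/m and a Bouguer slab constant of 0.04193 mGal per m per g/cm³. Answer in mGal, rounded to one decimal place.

Free-air correction = 0.3086 × 2802.0 = 864.70 mGal
Free-air anomaly = 980158.57 − 980502.70 + (864.70) = 520.57 mGal
Bouguer slab correction = 0.04193 × 2.60 × 2802.0 = 305.47 mGal
Simple Bouguer anomaly = 520.57 − (305.47) = 215.10 mGal

215.1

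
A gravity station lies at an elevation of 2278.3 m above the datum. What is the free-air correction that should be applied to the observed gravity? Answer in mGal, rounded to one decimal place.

703.1

Free-air correction = 0.3086 × 2278.3 = 703.1 mGal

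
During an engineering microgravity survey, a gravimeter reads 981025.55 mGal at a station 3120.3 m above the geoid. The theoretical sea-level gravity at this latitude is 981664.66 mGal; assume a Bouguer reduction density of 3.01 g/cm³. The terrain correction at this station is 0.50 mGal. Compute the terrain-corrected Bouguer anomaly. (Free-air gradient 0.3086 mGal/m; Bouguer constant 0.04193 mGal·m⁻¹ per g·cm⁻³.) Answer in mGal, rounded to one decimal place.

-69.5

Free-air correction = 0.3086 × 3120.3 = 962.92 mGal
Free-air anomaly = 981025.55 − 981664.66 + (962.92) = 323.81 mGal
Bouguer slab correction = 0.04193 × 3.01 × 3120.3 = 393.81 mGal
Simple Bouguer anomaly = 323.81 − (393.81) = -70.00 mGal
Complete Bouguer anomaly = -70.00 + 0.50 = -69.50 mGal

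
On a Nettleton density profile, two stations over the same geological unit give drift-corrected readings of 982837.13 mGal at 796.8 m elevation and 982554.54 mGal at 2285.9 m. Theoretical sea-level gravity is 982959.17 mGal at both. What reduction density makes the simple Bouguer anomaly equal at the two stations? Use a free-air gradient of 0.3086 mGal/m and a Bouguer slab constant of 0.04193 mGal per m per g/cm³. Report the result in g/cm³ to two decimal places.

Δg_obs = 982554.54 − 982837.13 = -282.59 mGal over Δh = 2285.9 − 796.8 = 1489.1 m
Equal Bouguer anomalies ⇒ Δg_obs + (0.3086 − 0.04193ρ)·Δh = 0
0.3086 − 0.04193ρ = −Δg_obs/Δh = 0.18977
ρ = (0.3086 − 0.18977) / 0.04193 = 2.83 g/cm³

2.83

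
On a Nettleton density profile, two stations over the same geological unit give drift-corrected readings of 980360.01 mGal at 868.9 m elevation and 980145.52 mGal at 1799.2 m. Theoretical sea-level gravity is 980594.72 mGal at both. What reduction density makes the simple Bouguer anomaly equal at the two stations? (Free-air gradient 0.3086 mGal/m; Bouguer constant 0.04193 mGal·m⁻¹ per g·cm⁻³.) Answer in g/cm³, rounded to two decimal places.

Δg_obs = 980145.52 − 980360.01 = -214.49 mGal over Δh = 1799.2 − 868.9 = 930.3 m
Equal Bouguer anomalies ⇒ Δg_obs + (0.3086 − 0.04193ρ)·Δh = 0
0.3086 − 0.04193ρ = −Δg_obs/Δh = 0.23056
ρ = (0.3086 − 0.23056) / 0.04193 = 1.86 g/cm³

1.86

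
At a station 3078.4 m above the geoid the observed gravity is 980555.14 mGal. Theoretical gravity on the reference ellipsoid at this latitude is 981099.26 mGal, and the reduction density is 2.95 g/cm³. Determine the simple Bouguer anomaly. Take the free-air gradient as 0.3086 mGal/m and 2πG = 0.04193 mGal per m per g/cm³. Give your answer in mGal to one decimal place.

25.1

Free-air correction = 0.3086 × 3078.4 = 949.99 mGal
Free-air anomaly = 980555.14 − 981099.26 + (949.99) = 405.87 mGal
Bouguer slab correction = 0.04193 × 2.95 × 3078.4 = 380.78 mGal
Simple Bouguer anomaly = 405.87 − (380.78) = 25.09 mGal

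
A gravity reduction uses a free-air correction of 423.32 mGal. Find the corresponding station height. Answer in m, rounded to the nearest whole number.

h = 423.32 / 0.3086 = 1371.74 m

1372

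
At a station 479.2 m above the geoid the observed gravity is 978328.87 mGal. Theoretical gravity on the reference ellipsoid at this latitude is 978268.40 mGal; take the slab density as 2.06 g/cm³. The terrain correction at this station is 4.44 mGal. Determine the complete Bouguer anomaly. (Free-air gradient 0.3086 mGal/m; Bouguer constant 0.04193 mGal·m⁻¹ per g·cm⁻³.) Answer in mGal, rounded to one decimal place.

Free-air correction = 0.3086 × 479.2 = 147.88 mGal
Free-air anomaly = 978328.87 − 978268.40 + (147.88) = 208.35 mGal
Bouguer slab correction = 0.04193 × 2.06 × 479.2 = 41.39 mGal
Simple Bouguer anomaly = 208.35 − (41.39) = 166.96 mGal
Complete Bouguer anomaly = 166.96 + 4.44 = 171.40 mGal

171.4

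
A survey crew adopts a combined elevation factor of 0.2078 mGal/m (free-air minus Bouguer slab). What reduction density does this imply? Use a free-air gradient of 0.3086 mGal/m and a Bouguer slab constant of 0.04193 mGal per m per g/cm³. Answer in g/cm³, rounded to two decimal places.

0.2078 = 0.3086 − 0.04193 × ρ
ρ = (0.3086 − 0.2078) / 0.04193 = 2.40 g/cm³

2.40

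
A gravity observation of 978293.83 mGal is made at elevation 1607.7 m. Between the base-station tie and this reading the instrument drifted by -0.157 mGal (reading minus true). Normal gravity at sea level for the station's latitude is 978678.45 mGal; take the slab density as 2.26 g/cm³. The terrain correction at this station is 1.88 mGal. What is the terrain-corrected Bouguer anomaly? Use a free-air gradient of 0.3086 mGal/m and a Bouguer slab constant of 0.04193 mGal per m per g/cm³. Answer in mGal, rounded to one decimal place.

Drift-corrected reading = 978293.83 − (-0.157) = 978293.987 mGal
Free-air correction = 0.3086 × 1607.7 = 496.14 mGal
Free-air anomaly = 978293.987 − 978678.45 + (496.14) = 111.677 mGal
Bouguer slab correction = 0.04193 × 2.26 × 1607.7 = 152.35 mGal
Simple Bouguer anomaly = 111.677 − (152.35) = -40.673 mGal
Complete Bouguer anomaly = -40.673 + 1.88 = -38.793 mGal

-38.8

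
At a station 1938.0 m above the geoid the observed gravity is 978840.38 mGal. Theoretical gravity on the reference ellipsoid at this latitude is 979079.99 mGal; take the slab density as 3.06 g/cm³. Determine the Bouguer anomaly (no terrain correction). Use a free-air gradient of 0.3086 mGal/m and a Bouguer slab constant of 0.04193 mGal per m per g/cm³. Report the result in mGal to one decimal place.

Free-air correction = 0.3086 × 1938.0 = 598.07 mGal
Free-air anomaly = 978840.38 − 979079.99 + (598.07) = 358.46 mGal
Bouguer slab correction = 0.04193 × 3.06 × 1938.0 = 248.66 mGal
Simple Bouguer anomaly = 358.46 − (248.66) = 109.80 mGal

109.8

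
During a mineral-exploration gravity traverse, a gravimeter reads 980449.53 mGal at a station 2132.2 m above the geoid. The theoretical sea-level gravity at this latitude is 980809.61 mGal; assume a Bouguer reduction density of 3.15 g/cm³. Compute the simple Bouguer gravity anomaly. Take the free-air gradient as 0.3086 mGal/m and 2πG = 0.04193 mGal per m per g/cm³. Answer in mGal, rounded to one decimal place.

Free-air correction = 0.3086 × 2132.2 = 658.00 mGal
Free-air anomaly = 980449.53 − 980809.61 + (658.00) = 297.92 mGal
Bouguer slab correction = 0.04193 × 3.15 × 2132.2 = 281.62 mGal
Simple Bouguer anomaly = 297.92 − (281.62) = 16.30 mGal

16.3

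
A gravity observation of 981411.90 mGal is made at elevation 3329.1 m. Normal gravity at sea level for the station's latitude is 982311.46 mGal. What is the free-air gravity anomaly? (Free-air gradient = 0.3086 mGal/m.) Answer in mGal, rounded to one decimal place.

127.8

Free-air correction = 0.3086 × 3329.1 = 1027.36 mGal
Free-air anomaly = 981411.90 − 982311.46 + (1027.36) = 127.80 mGal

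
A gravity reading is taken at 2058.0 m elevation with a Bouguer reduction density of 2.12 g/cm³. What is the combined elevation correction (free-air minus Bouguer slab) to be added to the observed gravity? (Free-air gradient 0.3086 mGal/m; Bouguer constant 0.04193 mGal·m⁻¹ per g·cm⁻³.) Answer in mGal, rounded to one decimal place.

Combined gradient = 0.3086 − 0.04193 × 2.12 = 0.2197084 mGal/m
Combined elevation correction = 0.2197084 × 2058.0 = 452.2 mGal

452.2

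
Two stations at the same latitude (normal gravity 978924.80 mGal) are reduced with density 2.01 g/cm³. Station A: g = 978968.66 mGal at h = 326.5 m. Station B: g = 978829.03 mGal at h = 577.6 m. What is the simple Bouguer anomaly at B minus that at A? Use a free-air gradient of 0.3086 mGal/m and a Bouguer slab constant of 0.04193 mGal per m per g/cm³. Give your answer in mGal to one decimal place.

Δg_SB(A) = 978968.66 − 978924.80 + 0.3086×326.5 − 0.04193×2.01×326.5 = 117.10 mGal
Δg_SB(B) = 978829.03 − 978924.80 + 0.3086×577.6 − 0.04193×2.01×577.6 = 33.80 mGal
Difference = 33.80 − (117.10) = -83.30 mGal

-83.3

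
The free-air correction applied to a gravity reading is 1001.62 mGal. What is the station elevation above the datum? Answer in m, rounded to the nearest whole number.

3246

h = 1001.62 / 0.3086 = 3245.69 m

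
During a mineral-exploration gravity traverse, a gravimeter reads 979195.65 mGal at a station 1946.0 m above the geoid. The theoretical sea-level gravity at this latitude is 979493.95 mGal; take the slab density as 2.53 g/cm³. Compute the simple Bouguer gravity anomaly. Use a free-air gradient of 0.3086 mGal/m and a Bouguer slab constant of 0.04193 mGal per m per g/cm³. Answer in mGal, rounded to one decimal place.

95.8

Free-air correction = 0.3086 × 1946.0 = 600.54 mGal
Free-air anomaly = 979195.65 − 979493.95 + (600.54) = 302.24 mGal
Bouguer slab correction = 0.04193 × 2.53 × 1946.0 = 206.44 mGal
Simple Bouguer anomaly = 302.24 − (206.44) = 95.80 mGal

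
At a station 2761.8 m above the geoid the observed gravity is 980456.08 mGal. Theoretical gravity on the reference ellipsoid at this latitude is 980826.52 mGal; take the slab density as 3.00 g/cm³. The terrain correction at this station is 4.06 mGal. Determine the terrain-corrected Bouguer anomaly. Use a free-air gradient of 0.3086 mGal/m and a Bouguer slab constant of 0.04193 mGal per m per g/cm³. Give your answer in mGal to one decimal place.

138.5

Free-air correction = 0.3086 × 2761.8 = 852.29 mGal
Free-air anomaly = 980456.08 − 980826.52 + (852.29) = 481.85 mGal
Bouguer slab correction = 0.04193 × 3.00 × 2761.8 = 347.41 mGal
Simple Bouguer anomaly = 481.85 − (347.41) = 134.44 mGal
Complete Bouguer anomaly = 134.44 + 4.06 = 138.50 mGal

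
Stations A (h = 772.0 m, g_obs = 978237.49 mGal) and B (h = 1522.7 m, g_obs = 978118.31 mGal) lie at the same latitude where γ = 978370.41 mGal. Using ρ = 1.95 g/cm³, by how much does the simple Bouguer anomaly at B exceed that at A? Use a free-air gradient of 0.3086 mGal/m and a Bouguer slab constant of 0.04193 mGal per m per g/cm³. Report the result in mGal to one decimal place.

Δg_SB(A) = 978237.49 − 978370.41 + 0.3086×772.0 − 0.04193×1.95×772.0 = 42.20 mGal
Δg_SB(B) = 978118.31 − 978370.41 + 0.3086×1522.7 − 0.04193×1.95×1522.7 = 93.30 mGal
Difference = 93.30 − (42.20) = 51.10 mGal

51.1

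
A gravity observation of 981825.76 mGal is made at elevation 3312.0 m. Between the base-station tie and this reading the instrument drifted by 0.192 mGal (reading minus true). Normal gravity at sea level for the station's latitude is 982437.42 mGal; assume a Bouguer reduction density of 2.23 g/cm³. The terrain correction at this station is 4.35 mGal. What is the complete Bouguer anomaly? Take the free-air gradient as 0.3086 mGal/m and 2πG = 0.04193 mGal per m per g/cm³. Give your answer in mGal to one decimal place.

Drift-corrected reading = 981825.76 − (0.192) = 981825.568 mGal
Free-air correction = 0.3086 × 3312.0 = 1022.08 mGal
Free-air anomaly = 981825.568 − 982437.42 + (1022.08) = 410.228 mGal
Bouguer slab correction = 0.04193 × 2.23 × 3312.0 = 309.68 mGal
Simple Bouguer anomaly = 410.228 − (309.68) = 100.548 mGal
Complete Bouguer anomaly = 100.548 + 4.35 = 104.898 mGal

104.9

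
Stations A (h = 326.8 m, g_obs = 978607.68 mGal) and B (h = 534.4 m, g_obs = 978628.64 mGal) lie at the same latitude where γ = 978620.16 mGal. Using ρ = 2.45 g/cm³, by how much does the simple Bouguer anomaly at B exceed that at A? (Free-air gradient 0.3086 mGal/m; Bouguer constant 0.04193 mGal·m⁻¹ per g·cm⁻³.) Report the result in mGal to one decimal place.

Δg_SB(A) = 978607.68 − 978620.16 + 0.3086×326.8 − 0.04193×2.45×326.8 = 54.80 mGal
Δg_SB(B) = 978628.64 − 978620.16 + 0.3086×534.4 − 0.04193×2.45×534.4 = 118.50 mGal
Difference = 118.50 − (54.80) = 63.70 mGal

63.7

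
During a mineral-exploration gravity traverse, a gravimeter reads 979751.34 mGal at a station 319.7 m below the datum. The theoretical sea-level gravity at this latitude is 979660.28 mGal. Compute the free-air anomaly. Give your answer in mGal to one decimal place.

Free-air correction = 0.3086 × -319.7 = -98.66 mGal
Free-air anomaly = 979751.34 − 979660.28 + (-98.66) = -7.60 mGal

-7.6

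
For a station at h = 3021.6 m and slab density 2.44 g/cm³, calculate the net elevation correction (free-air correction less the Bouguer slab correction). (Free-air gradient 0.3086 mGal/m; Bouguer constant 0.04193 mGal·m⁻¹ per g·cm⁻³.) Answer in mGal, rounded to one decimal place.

623.3

Combined gradient = 0.3086 − 0.04193 × 2.44 = 0.2062908 mGal/m
Combined elevation correction = 0.2062908 × 3021.6 = 623.3 mGal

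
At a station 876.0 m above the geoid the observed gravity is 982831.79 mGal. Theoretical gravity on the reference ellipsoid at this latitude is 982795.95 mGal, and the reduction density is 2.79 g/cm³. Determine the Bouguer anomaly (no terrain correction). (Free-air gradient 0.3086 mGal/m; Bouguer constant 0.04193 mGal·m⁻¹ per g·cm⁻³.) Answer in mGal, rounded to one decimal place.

Free-air correction = 0.3086 × 876.0 = 270.33 mGal
Free-air anomaly = 982831.79 − 982795.95 + (270.33) = 306.17 mGal
Bouguer slab correction = 0.04193 × 2.79 × 876.0 = 102.48 mGal
Simple Bouguer anomaly = 306.17 − (102.48) = 203.69 mGal

203.7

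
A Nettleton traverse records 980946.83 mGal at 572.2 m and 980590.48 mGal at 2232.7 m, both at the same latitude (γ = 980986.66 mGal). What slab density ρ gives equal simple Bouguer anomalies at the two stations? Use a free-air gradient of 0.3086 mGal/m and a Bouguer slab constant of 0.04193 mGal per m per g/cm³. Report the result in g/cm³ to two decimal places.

2.24

Δg_obs = 980590.48 − 980946.83 = -356.35 mGal over Δh = 2232.7 − 572.2 = 1660.5 m
Equal Bouguer anomalies ⇒ Δg_obs + (0.3086 − 0.04193ρ)·Δh = 0
0.3086 − 0.04193ρ = −Δg_obs/Δh = 0.21460
ρ = (0.3086 − 0.21460) / 0.04193 = 2.24 g/cm³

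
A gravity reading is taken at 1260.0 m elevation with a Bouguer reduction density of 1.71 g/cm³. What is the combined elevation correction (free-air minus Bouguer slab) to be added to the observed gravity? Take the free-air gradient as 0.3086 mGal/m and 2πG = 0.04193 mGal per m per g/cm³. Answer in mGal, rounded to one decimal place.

298.5

Combined gradient = 0.3086 − 0.04193 × 1.71 = 0.2368997 mGal/m
Combined elevation correction = 0.2368997 × 1260.0 = 298.5 mGal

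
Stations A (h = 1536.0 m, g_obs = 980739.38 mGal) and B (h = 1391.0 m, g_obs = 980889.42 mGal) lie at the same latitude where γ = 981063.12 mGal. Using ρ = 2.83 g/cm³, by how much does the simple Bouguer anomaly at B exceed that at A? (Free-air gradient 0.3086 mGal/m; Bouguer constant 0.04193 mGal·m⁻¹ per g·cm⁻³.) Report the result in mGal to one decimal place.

122.5

Δg_SB(A) = 980739.38 − 981063.12 + 0.3086×1536.0 − 0.04193×2.83×1536.0 = -32.00 mGal
Δg_SB(B) = 980889.42 − 981063.12 + 0.3086×1391.0 − 0.04193×2.83×1391.0 = 90.50 mGal
Difference = 90.50 − (-32.00) = 122.50 mGal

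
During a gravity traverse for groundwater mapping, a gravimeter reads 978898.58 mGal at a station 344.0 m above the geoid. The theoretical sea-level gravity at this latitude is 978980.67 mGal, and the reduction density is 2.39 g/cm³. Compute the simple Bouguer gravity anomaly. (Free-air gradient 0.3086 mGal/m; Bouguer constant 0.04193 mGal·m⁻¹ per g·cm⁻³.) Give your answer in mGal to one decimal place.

-10.4

Free-air correction = 0.3086 × 344.0 = 106.16 mGal
Free-air anomaly = 978898.58 − 978980.67 + (106.16) = 24.07 mGal
Bouguer slab correction = 0.04193 × 2.39 × 344.0 = 34.47 mGal
Simple Bouguer anomaly = 24.07 − (34.47) = -10.40 mGal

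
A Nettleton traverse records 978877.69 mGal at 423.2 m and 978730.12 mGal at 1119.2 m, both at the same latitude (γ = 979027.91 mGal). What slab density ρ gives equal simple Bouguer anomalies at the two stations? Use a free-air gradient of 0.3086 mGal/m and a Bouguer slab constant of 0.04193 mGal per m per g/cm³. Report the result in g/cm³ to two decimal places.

Δg_obs = 978730.12 − 978877.69 = -147.57 mGal over Δh = 1119.2 − 423.2 = 696.0 m
Equal Bouguer anomalies ⇒ Δg_obs + (0.3086 − 0.04193ρ)·Δh = 0
0.3086 − 0.04193ρ = −Δg_obs/Δh = 0.21203
ρ = (0.3086 − 0.21203) / 0.04193 = 2.30 g/cm³

2.30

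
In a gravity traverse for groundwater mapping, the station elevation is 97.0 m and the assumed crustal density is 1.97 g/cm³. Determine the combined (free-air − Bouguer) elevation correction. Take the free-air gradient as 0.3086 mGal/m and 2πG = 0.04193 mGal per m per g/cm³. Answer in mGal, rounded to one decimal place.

21.9

Combined gradient = 0.3086 − 0.04193 × 1.97 = 0.2259979 mGal/m
Combined elevation correction = 0.2259979 × 97.0 = 21.9 mGal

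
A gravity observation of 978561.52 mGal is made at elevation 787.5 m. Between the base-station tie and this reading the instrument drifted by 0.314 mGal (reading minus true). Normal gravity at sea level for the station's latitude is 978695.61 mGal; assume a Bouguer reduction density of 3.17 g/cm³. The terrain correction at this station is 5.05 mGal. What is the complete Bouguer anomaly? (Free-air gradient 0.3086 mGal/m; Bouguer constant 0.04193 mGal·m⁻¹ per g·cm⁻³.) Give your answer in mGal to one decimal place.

Drift-corrected reading = 978561.52 − (0.314) = 978561.206 mGal
Free-air correction = 0.3086 × 787.5 = 243.02 mGal
Free-air anomaly = 978561.206 − 978695.61 + (243.02) = 108.616 mGal
Bouguer slab correction = 0.04193 × 3.17 × 787.5 = 104.67 mGal
Simple Bouguer anomaly = 108.616 − (104.67) = 3.946 mGal
Complete Bouguer anomaly = 3.946 + 5.05 = 8.996 mGal

9.0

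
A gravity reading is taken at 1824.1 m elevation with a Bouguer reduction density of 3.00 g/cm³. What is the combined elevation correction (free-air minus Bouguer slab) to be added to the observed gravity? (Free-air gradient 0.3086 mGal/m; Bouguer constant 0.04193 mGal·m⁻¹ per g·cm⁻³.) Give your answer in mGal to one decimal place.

333.5

Combined gradient = 0.3086 − 0.04193 × 3.00 = 0.1828100 mGal/m
Combined elevation correction = 0.1828100 × 1824.1 = 333.5 mGal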